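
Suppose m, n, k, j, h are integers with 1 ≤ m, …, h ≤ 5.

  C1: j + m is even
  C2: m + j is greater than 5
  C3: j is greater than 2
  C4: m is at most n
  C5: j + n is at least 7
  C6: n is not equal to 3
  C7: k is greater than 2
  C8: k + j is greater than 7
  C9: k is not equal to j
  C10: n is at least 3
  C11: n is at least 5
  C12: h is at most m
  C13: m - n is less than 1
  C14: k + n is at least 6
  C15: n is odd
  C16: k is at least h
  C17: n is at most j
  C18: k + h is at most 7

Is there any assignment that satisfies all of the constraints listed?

Satisfiable

Setting (m, n, k, j, h) = (3, 5, 3, 5, 3) satisfies everything: constraint 2: m + j = 8; constraint 5: j + n = 10; constraint 8: k + j = 8, and the others follow.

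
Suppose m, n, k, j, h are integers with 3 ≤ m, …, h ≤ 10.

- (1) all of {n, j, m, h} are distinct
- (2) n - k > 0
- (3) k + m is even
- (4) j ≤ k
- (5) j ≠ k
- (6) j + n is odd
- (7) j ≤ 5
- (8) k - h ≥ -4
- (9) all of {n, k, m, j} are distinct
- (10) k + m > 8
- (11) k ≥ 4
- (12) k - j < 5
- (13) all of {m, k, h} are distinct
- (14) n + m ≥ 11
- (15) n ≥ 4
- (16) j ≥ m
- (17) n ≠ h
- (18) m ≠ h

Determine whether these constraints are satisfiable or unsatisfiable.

One satisfying assignment is m = 3, n = 8, k = 7, j = 5, h = 10.
For the less obvious constraints — constraint 2: n - k = 1; constraint 8: k - h = -3 — and the others hold by inspection.

Satisfiable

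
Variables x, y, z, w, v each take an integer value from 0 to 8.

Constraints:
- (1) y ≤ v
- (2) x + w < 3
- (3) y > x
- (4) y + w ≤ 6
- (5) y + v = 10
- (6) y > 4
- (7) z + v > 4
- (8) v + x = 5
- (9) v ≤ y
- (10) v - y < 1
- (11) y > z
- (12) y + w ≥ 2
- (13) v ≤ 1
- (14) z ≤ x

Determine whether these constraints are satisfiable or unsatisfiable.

Unsatisfiable

From constraint 6: y ≥ 5. From constraints 1 and 13: y ≤ v and v ≤ 1, so y ≤ 1. But 1 < 5, so no value of y works.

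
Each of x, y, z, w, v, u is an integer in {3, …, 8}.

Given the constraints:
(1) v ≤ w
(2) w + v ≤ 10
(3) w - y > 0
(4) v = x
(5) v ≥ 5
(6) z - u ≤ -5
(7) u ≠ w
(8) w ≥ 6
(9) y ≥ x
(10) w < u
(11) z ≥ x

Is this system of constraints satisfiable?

From constraint 8: w ≥ 6. From constraint 5: v ≥ 5. Hence w + v ≥ 11. But constraint 2 requires w + v ≤ 10, and 10 < 11. Contradiction.

Unsatisfiable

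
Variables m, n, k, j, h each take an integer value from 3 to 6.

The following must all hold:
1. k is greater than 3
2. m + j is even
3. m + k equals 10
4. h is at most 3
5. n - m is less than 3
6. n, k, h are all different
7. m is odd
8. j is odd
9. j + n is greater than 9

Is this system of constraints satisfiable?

Take m = 5, n = 6, k = 5, j = 5, h = 3. Then constraint 3: m + k = 10; constraint 5: n - m = 1; constraint 9: j + n = 11, and every other listed constraint is also met.

Satisfiable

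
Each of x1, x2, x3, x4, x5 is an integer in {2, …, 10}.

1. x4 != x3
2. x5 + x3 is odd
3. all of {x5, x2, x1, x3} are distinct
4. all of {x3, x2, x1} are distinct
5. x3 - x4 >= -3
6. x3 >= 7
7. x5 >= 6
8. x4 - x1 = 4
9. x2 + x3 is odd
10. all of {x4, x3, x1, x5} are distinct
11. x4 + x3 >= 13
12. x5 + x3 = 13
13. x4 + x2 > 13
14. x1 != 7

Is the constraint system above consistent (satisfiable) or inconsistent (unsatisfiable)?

Setting (x1, x2, x3, x4, x5) = (4, 8, 7, 8, 6) satisfies everything: constraint 5: x3 - x4 = -1; constraint 8: x4 - x1 = 4, and the others follow.

Satisfiable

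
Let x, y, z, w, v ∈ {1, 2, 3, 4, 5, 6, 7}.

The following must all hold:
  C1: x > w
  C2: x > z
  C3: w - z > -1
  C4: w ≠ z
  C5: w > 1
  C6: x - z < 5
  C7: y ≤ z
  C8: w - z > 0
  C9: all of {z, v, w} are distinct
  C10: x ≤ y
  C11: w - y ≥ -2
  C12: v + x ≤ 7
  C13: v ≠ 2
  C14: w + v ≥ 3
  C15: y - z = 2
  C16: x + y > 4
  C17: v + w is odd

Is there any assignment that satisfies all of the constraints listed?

Unsatisfiable

Constraints 1, 7, 8, and 10 give w < x, x ≤ y, y ≤ z, z < w. Chaining: w < x ≤ y ≤ z < w, which forces w < w — impossible.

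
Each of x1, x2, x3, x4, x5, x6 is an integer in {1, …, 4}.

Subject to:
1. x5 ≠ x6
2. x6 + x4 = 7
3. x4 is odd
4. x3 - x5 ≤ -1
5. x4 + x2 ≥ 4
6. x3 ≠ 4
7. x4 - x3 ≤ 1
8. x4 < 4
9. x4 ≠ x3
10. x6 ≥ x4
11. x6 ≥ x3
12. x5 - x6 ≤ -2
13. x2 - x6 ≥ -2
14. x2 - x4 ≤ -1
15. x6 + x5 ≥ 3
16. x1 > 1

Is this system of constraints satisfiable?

Unsatisfiable

Constraints 4, 7, 12, 13, and 14 give x6 − x5 ≥ 2, x5 − x3 ≥ 1, x3 − x4 ≥ -1, x4 − x2 ≥ 1, x2 − x6 ≥ -2.
Adding all 5 inequalities: the left sides telescope to 0, and the right sides sum to 2 + 1 + (-1) + 1 + (-2) = 1. So 0 ≥ 1, which is false.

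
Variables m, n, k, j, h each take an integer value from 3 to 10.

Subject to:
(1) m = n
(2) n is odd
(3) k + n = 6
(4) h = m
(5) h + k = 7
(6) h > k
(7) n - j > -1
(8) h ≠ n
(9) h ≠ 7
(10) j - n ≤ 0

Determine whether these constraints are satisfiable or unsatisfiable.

From constraints 1 and 4, h = m = n, so h = n. But constraint 8 says h ≠ n. Contradiction.

Unsatisfiable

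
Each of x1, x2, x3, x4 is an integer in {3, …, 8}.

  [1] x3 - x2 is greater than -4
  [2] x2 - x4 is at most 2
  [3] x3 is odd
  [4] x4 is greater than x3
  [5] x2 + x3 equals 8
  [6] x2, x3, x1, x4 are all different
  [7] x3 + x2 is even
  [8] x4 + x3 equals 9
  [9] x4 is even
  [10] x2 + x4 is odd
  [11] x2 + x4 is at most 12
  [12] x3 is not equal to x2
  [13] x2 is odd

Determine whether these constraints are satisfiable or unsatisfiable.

Satisfiable

One satisfying assignment is x1 = 4, x2 = 5, x3 = 3, x4 = 6.
For the less obvious constraints — constraint 1: x3 - x2 = -2; constraint 2: x2 - x4 = -1; constraint 5: x2 + x3 = 8 — and the others hold by inspection.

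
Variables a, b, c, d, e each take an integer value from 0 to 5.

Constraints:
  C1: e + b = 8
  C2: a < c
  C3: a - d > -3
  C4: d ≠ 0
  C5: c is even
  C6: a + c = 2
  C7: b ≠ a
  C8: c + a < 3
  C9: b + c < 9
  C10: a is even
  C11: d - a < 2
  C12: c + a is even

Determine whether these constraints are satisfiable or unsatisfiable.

Take a = 0, b = 5, c = 2, d = 1, e = 3. Then constraint 1: e + b = 8; constraint 3: a - d = -1, and every other listed constraint is also met.

Satisfiable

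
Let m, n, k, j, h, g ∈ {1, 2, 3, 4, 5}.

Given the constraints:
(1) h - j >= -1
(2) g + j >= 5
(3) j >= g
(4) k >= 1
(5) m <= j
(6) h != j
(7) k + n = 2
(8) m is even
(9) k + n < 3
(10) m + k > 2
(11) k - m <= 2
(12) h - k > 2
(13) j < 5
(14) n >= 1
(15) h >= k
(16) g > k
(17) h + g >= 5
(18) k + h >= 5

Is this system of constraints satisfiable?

Setting (m, n, k, j, h, g) = (2, 1, 1, 3, 4, 3) satisfies everything: constraint 1: h - j = 1; constraint 2: g + j = 6, and the others follow.

Satisfiable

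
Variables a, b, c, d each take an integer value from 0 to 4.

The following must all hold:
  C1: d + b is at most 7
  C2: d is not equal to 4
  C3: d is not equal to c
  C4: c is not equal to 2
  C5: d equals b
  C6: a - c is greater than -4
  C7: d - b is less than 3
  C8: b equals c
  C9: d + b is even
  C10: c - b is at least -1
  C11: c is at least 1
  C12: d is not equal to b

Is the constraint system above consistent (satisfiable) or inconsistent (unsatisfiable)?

From constraints 5 and 8, d = b = c, so d = c. But constraint 3 says d ≠ c. Contradiction.

Unsatisfiable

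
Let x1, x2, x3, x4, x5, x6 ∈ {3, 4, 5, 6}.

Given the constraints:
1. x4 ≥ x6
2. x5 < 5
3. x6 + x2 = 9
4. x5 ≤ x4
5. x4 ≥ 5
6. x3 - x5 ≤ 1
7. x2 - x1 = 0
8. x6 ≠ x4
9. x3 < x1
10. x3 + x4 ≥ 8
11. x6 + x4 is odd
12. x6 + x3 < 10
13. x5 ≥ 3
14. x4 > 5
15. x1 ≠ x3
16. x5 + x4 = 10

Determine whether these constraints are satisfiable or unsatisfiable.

Try x1 = 6, x2 = 6, x3 = 4, x4 = 6, x5 = 4, x6 = 3.
Check constraint 3: x6 + x2 = 9; constraint 6: x3 - x5 = 0. The remaining constraints are straightforward to verify.

Satisfiable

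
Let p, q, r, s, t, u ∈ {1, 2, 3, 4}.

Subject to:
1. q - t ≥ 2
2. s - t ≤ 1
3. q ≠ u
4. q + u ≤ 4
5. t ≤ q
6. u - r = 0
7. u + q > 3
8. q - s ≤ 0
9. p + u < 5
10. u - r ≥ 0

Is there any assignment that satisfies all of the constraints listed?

Unsatisfiable

Constraints 1, 2, and 8 give s − q ≥ 0, q − t ≥ 2, t − s ≥ -1.
Adding all 3 inequalities: the left sides telescope to 0, and the right sides sum to 0 + 2 + (-1) = 1. So 0 ≥ 1, which is false.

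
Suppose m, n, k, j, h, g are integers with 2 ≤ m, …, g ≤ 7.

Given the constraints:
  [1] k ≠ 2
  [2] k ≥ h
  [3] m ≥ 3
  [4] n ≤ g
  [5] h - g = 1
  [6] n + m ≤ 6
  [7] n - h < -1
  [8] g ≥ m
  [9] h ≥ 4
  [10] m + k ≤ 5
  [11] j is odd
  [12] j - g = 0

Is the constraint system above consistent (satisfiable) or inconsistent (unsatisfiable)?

From constraint 3: m ≥ 3. From constraints 2 and 9: k ≥ h ≥ 4. Hence m + k ≥ 7. But constraint 10 requires m + k ≤ 5, and 5 < 7. Contradiction.

Unsatisfiable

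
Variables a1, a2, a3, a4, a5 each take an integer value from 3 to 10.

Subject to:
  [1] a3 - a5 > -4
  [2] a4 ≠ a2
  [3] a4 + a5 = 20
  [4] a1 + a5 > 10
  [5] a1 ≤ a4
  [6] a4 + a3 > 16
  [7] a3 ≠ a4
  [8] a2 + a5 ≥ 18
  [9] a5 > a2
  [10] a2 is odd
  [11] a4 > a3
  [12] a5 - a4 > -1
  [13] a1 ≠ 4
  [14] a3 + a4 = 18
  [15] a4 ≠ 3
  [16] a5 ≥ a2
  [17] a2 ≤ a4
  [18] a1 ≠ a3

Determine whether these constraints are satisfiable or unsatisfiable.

The assignment a1 = 3, a2 = 9, a3 = 8, a4 = 10, a5 = 10 works:
  constraint 1 holds since a3 - a5 = -2.
  constraint 3 holds since a4 + a5 = 20.
The rest check out directly.

Satisfiable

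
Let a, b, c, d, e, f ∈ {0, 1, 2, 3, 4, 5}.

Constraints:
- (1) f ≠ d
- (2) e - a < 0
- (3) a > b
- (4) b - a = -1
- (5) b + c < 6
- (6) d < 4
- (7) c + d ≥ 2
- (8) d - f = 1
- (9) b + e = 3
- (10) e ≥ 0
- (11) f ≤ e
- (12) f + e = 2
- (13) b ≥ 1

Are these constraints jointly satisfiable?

Satisfiable

One satisfying assignment is a = 3, b = 2, c = 2, d = 2, e = 1, f = 1.
For the less obvious constraints — constraint 2: e - a = -2; constraint 4: b - a = -1 — and the others hold by inspection.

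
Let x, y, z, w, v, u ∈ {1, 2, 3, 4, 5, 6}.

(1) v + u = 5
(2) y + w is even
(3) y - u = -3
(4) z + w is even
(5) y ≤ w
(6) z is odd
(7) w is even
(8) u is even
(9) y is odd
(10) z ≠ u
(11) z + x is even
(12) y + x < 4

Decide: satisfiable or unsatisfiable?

Unsatisfiable

Constraint 9 makes y odd and constraint 7 makes w even, so y + w must be odd. Constraint 2 says y + w is even — contradiction.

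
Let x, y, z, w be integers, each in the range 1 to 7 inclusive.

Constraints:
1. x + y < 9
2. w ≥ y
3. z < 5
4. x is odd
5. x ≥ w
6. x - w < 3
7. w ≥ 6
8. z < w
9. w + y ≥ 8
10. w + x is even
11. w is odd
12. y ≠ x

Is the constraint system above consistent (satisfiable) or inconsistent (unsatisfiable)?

One satisfying assignment is x = 7, y = 1, z = 3, w = 7.
For the less obvious constraints — constraint 1: x + y = 8; constraint 6: x - w = 0 — and the others hold by inspection.

Satisfiable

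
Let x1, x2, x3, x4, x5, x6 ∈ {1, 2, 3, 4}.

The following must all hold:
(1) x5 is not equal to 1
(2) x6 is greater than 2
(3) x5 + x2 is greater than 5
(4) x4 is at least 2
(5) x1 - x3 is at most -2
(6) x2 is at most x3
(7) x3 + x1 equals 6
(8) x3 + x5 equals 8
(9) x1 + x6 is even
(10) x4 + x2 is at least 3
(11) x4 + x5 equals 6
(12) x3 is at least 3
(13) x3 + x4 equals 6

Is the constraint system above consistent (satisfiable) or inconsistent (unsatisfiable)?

Satisfiable

Setting (x1, x2, x3, x4, x5, x6) = (2, 2, 4, 2, 4, 4) satisfies everything: constraint 3: x5 + x2 = 6; constraint 5: x1 - x3 = -2; constraint 7: x3 + x1 = 6, and the others follow.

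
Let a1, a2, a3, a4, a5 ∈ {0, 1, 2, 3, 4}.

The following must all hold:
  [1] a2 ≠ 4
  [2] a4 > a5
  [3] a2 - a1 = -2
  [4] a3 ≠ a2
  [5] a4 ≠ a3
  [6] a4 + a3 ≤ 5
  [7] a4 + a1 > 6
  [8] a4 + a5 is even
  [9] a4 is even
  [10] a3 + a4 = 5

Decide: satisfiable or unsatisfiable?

Setting (a1, a2, a3, a4, a5) = (4, 2, 1, 4, 0) satisfies everything: constraint 3: a2 - a1 = -2; constraint 6: a4 + a3 = 5, and the others follow.

Satisfiable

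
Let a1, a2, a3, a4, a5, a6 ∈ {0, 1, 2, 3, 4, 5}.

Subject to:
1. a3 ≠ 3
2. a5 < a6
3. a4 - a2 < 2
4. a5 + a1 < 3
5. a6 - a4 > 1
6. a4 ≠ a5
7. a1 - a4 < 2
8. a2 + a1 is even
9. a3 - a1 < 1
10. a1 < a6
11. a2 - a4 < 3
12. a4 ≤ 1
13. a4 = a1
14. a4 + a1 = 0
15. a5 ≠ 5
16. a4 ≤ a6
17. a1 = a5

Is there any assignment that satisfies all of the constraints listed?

From constraints 13 and 17, a4 = a1 = a5, so a4 = a5. But constraint 6 says a4 ≠ a5. Contradiction.

Unsatisfiable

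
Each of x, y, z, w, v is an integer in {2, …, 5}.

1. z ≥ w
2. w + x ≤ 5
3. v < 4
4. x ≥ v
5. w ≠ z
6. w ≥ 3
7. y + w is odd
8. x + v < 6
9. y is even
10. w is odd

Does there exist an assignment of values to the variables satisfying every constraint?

Take x = 2, y = 2, z = 5, w = 3, v = 2. Then constraint 2: w + x = 5; constraint 7: y + w = 5 is odd; constraint 8: x + v = 4, and every other listed constraint is also met.

Satisfiable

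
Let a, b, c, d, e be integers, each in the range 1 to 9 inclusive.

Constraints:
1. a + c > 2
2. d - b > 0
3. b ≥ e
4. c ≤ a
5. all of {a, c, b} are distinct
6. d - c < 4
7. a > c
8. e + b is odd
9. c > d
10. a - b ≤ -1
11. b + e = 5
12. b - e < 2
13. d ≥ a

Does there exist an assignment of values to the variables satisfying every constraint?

Constraints 2, 7, 9, and 10 give a < b, b < d, d < c, c < a. Chaining: a < b < d < c < a, which forces a < a — impossible.

Unsatisfiable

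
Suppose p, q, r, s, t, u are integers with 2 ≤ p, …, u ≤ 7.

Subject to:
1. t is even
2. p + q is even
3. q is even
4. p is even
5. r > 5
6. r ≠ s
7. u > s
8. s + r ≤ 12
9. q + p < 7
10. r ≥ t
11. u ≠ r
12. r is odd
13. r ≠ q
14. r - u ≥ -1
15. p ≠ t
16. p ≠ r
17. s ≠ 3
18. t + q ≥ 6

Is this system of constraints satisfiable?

Satisfiable

One satisfying assignment is p = 2, q = 2, r = 7, s = 4, t = 4, u = 5.
For the less obvious constraints — constraint 8: s + r = 11; constraint 9: q + p = 4 — and the others hold by inspection.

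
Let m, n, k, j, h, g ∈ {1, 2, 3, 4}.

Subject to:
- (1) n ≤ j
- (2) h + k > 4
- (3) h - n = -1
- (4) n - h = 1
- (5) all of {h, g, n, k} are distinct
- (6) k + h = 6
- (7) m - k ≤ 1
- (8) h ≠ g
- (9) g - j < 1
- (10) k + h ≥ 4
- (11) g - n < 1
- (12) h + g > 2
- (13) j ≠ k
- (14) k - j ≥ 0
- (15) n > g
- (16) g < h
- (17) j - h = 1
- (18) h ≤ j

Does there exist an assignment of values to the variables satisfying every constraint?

Satisfiable

One satisfying assignment is m = 2, n = 3, k = 4, j = 3, h = 2, g = 1.
For the less obvious constraints — constraint 2: h + k = 6; constraint 3: h - n = -1; constraint 4: n - h = 1 — and the others hold by inspection.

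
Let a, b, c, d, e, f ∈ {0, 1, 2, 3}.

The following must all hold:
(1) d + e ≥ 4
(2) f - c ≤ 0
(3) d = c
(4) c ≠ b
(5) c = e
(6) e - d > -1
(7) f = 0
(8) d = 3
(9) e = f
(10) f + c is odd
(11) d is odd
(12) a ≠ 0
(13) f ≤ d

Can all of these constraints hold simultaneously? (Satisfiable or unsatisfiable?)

Unsatisfiable

Constraint 8 fixes d = 3 and constraint 7 fixes f = 0. Constraints 3, 5, and 9 give d = c = e = f, so d = f. But 3 ≠ 0 — contradiction.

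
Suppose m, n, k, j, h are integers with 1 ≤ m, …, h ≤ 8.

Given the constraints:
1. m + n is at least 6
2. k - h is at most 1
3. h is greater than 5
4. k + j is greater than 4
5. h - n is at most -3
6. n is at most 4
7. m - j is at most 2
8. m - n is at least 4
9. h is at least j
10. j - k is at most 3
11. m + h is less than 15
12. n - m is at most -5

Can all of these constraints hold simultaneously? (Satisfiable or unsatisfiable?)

Unsatisfiable

Constraints 2, 5, 7, 10, and 12 give k − j ≥ -3, j − m ≥ -2, m − n ≥ 5, n − h ≥ 3, h − k ≥ -1.
Adding all 5 inequalities: the left sides telescope to 0, and the right sides sum to (-3) + (-2) + 5 + 3 + (-1) = 2. So 0 ≥ 2, which is false.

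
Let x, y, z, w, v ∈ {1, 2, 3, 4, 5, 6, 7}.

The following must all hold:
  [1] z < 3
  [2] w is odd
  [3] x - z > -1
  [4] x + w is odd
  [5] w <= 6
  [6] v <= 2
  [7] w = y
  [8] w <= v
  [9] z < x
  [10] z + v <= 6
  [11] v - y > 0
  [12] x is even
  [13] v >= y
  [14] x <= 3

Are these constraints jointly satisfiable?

Setting (x, y, z, w, v) = (2, 1, 1, 1, 2) satisfies everything: constraint 3: x - z = 1; constraint 10: z + v = 3; constraint 11: v - y = 1, and the others follow.

Satisfiable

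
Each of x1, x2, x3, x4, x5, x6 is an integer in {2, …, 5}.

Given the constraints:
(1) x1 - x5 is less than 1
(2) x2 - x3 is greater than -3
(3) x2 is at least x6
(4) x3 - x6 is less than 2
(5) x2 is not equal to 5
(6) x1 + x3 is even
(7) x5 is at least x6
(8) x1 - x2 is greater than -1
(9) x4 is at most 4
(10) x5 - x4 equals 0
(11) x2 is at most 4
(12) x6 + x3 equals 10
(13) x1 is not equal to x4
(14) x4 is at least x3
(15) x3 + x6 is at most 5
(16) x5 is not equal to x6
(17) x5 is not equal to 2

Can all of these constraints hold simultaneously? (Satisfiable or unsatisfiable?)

Unsatisfiable

From constraints 3 and 11: x6 ≤ x2 ≤ 4. From constraints 9 and 14: x3 ≤ x4 ≤ 4. Hence x6 + x3 ≤ 8. But constraint 12 requires x6 + x3 = 10, and 10 > 8. Contradiction.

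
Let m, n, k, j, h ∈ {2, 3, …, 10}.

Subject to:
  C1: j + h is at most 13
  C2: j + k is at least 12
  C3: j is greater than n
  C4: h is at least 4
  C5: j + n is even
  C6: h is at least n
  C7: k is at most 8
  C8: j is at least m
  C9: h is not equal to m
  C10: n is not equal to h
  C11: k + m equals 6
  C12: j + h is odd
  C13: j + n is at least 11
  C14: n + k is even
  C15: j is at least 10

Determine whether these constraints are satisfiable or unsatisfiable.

From constraint 15: j ≥ 10. From constraint 4: h ≥ 4. Hence j + h ≥ 14. But constraint 1 requires j + h ≤ 13, and 13 < 14. Contradiction.

Unsatisfiable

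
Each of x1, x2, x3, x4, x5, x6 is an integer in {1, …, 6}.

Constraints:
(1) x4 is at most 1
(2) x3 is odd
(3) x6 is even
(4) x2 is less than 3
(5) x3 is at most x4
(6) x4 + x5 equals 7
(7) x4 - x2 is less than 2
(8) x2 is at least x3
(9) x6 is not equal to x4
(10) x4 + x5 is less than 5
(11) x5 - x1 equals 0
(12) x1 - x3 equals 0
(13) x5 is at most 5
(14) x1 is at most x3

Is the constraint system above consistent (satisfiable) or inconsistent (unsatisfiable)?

Unsatisfiable

From constraint 1: x4 ≤ 1. From constraint 13: x5 ≤ 5. Hence x4 + x5 ≤ 6. But constraint 6 requires x4 + x5 = 7, and 7 > 6. Contradiction.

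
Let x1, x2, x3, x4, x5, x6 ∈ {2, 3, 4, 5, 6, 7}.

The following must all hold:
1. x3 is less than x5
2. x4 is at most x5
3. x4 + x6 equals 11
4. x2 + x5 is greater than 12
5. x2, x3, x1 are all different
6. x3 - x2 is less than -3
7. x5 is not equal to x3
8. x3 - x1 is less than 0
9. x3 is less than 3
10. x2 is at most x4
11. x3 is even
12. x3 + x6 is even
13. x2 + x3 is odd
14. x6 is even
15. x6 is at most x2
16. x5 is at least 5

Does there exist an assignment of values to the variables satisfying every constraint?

Satisfiable

The assignment x1 = 4, x2 = 7, x3 = 2, x4 = 7, x5 = 7, x6 = 4 works:
  constraint 3 holds since x4 + x6 = 11.
  constraint 4 holds since x2 + x5 = 14.
The rest check out directly.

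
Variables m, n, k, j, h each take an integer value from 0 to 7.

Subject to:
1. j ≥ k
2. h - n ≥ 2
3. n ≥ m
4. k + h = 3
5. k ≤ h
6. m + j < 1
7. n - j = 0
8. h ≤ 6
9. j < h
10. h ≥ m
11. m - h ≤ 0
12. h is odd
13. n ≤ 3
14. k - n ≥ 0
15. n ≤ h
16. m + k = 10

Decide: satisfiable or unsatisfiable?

Unsatisfiable

From constraints 3 and 13: m ≤ n ≤ 3. From constraints 5 and 8: k ≤ h ≤ 6. Hence m + k ≤ 9. But constraint 16 requires m + k = 10, and 10 > 9. Contradiction.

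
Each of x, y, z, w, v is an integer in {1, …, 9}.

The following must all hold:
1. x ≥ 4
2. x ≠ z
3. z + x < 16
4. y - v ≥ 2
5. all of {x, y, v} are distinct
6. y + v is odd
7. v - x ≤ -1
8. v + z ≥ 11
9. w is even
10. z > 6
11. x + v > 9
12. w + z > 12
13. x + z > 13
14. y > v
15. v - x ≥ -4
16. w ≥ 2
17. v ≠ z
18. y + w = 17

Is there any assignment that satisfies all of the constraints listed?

Satisfiable

Take x = 8, y = 9, z = 7, w = 8, v = 4. Then constraint 3: z + x = 15; constraint 4: y - v = 5; constraint 7: v - x = -4, and every other listed constraint is also met.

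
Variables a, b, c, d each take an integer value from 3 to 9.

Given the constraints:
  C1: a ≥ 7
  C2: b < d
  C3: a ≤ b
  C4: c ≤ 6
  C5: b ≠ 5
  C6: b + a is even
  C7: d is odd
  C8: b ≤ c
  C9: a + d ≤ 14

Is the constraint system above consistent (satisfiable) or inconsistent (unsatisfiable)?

From constraints 1 and 3: b ≥ a and a ≥ 7, so b ≥ 7. From constraints 4 and 8: b ≤ c and c ≤ 6, so b ≤ 6. But 6 < 7, so no value of b works.

Unsatisfiable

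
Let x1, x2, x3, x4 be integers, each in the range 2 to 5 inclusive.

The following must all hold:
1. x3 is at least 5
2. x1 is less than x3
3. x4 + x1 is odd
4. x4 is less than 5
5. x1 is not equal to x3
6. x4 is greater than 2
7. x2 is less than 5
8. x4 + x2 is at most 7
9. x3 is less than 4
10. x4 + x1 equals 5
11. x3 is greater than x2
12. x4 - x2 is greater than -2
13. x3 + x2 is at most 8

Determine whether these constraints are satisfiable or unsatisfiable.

Unsatisfiable

From constraint 1: x3 ≥ 5. From constraint 9: x3 ≤ 3. But 3 < 5, so no value of x3 works.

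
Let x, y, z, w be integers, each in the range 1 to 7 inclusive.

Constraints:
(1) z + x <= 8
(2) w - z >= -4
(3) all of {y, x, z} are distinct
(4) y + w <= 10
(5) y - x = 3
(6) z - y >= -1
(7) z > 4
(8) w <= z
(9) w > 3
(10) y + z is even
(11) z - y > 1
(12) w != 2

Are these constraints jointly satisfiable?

Satisfiable

The assignment x = 1, y = 4, z = 6, w = 4 works:
  constraint 1 holds since z + x = 7.
  constraint 2 holds since w - z = -2.
The rest check out directly.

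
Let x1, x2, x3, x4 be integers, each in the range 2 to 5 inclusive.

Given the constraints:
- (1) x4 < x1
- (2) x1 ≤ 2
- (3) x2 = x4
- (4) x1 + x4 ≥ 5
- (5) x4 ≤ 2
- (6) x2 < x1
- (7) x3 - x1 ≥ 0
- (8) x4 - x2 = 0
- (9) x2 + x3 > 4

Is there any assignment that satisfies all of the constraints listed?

Unsatisfiable

From constraint 2: x1 ≤ 2. From constraint 5: x4 ≤ 2. Hence x1 + x4 ≤ 4. But constraint 4 requires x1 + x4 ≥ 5, and 5 > 4. Contradiction.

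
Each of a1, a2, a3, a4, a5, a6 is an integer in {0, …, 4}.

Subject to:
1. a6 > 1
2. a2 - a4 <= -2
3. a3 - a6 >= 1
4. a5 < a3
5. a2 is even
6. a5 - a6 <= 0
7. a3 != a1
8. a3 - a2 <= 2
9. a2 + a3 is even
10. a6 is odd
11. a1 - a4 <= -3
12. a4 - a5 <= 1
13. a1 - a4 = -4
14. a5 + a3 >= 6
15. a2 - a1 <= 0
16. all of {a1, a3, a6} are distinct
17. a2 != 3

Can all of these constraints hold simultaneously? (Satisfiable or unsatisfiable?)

Constraints 3, 6, 8, 11, 12, and 15 give a5 − a4 ≥ -1, a4 − a1 ≥ 3, a1 − a2 ≥ 0, a2 − a3 ≥ -2, a3 − a6 ≥ 1, a6 − a5 ≥ 0.
Adding all 6 inequalities: the left sides telescope to 0, and the right sides sum to (-1) + 3 + 0 + (-2) + 1 + 0 = 1. So 0 ≥ 1, which is false.

Unsatisfiable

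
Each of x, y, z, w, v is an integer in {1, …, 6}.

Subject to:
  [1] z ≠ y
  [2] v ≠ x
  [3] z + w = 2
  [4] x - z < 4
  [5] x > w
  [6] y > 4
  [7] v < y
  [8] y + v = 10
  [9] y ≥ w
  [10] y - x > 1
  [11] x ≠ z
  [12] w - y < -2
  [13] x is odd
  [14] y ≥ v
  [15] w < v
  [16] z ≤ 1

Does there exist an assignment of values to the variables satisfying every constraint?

Satisfiable

Setting (x, y, z, w, v) = (3, 6, 1, 1, 4) satisfies everything: constraint 3: z + w = 2; constraint 4: x - z = 2; constraint 8: y + v = 10, and the others follow.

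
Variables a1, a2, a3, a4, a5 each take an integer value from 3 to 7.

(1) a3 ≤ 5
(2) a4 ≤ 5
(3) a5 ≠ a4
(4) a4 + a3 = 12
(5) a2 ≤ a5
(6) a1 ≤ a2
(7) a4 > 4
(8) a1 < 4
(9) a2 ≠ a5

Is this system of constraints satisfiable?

Unsatisfiable

From constraint 2: a4 ≤ 5. From constraint 1: a3 ≤ 5. Hence a4 + a3 ≤ 10. But constraint 4 requires a4 + a3 = 12, and 12 > 10. Contradiction.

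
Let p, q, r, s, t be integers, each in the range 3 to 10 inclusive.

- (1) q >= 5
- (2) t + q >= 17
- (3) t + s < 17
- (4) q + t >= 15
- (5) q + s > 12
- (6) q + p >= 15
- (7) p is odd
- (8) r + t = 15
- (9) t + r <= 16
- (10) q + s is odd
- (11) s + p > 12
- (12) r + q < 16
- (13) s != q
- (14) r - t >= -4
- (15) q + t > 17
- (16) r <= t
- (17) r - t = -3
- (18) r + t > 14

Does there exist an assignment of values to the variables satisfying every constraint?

Satisfiable

The assignment p = 9, q = 9, r = 6, s = 6, t = 9 works:
  constraint 2 holds since t + q = 18.
  constraint 3 holds since t + s = 15.
The rest check out directly.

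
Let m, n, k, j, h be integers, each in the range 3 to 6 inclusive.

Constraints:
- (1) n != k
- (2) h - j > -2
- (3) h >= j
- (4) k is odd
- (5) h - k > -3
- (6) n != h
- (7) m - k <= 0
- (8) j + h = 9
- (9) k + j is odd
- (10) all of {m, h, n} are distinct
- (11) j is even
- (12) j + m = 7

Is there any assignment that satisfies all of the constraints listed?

Setting (m, n, k, j, h) = (3, 6, 5, 4, 5) satisfies everything: constraint 2: h - j = 1; constraint 5: h - k = 0, and the others follow.

Satisfiable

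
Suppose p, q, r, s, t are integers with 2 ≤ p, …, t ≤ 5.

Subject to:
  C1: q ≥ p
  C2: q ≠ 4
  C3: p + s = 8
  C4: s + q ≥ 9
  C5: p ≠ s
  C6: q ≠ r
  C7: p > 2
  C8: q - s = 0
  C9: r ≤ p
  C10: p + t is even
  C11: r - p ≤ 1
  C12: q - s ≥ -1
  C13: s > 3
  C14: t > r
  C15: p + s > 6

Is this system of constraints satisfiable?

Setting (p, q, r, s, t) = (3, 5, 2, 5, 3) satisfies everything: constraint 3: p + s = 8; constraint 4: s + q = 10, and the others follow.

Satisfiable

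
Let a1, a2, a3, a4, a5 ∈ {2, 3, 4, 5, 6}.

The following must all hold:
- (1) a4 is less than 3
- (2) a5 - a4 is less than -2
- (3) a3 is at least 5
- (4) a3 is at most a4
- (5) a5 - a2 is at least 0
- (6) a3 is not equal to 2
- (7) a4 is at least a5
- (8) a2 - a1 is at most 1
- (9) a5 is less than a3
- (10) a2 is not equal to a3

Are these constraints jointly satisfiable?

From constraints 3 and 4: a4 ≥ a3 and a3 ≥ 5, so a4 ≥ 5. From constraint 1: a4 ≤ 2. But 2 < 5, so no value of a4 works.

Unsatisfiable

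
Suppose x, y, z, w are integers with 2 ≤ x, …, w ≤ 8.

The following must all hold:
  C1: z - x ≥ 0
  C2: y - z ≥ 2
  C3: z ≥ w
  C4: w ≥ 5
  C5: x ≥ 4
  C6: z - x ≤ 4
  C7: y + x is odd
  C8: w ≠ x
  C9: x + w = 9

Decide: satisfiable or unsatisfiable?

Satisfiable

One satisfying assignment is x = 4, y = 7, z = 5, w = 5.
For the less obvious constraints — constraint 1: z - x = 1; constraint 2: y - z = 2; constraint 6: z - x = 1 — and the others hold by inspection.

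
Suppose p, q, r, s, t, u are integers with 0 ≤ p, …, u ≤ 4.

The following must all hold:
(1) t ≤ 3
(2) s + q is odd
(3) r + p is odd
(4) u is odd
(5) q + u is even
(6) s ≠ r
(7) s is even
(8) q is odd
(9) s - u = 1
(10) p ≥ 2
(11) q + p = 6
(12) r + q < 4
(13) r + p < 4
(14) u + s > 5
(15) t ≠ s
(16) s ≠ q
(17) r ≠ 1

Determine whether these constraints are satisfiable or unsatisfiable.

Satisfiable

Setting (p, q, r, s, t, u) = (3, 3, 0, 4, 0, 3) satisfies everything: constraint 9: s - u = 1; constraint 11: q + p = 6; constraint 12: r + q = 3, and the others follow.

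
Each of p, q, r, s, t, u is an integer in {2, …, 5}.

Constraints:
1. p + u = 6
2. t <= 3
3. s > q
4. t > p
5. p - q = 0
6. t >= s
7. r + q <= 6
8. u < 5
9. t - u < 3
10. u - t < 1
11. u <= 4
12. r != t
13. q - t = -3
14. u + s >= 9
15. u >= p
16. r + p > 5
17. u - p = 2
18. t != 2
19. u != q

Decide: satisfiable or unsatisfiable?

From constraint 11: u ≤ 4. From constraints 2 and 6: s ≤ t ≤ 3. Hence u + s ≤ 7. But constraint 14 requires u + s ≥ 9, and 9 > 7. Contradiction.

Unsatisfiable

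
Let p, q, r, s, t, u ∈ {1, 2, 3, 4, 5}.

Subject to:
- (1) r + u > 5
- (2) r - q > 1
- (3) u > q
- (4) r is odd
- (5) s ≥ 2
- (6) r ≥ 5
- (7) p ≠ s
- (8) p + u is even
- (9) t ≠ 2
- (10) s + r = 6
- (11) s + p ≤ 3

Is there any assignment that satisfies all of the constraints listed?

From constraint 5: s ≥ 2. From constraint 6: r ≥ 5. Hence s + r ≥ 7. But constraint 10 requires s + r = 6, and 6 < 7. Contradiction.

Unsatisfiable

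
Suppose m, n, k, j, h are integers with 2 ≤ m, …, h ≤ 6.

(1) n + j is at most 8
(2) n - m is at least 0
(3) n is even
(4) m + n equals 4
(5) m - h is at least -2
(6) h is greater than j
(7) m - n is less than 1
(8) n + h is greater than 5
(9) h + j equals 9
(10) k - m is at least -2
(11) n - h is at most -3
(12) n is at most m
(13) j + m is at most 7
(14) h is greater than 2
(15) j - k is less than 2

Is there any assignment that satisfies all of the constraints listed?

Constraints 2, 5, and 11 give m − h ≥ -2, h − n ≥ 3, n − m ≥ 0.
Adding all 3 inequalities: the left sides telescope to 0, and the right sides sum to (-2) + 3 + 0 = 1. So 0 ≥ 1, which is false.

Unsatisfiable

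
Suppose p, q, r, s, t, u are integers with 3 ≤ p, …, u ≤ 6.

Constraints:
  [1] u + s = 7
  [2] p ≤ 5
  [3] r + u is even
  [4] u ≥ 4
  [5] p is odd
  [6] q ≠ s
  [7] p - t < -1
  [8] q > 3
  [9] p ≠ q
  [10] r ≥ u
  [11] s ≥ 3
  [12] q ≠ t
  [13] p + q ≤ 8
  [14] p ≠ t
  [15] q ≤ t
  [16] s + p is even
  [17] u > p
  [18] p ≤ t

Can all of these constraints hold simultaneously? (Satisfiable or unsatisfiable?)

Satisfiable

Setting (p, q, r, s, t, u) = (3, 5, 6, 3, 6, 4) satisfies everything: constraint 1: u + s = 7; constraint 7: p - t = -3, and the others follow.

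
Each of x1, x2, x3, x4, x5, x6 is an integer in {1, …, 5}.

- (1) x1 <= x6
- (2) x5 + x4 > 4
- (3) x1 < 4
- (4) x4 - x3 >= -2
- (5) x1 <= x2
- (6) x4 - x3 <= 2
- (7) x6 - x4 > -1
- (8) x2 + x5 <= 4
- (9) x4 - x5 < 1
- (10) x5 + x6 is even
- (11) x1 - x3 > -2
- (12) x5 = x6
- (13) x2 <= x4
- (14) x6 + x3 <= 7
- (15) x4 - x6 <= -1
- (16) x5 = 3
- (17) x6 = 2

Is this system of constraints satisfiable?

Constraint 16 fixes x5 = 3 and constraint 17 fixes x6 = 2, but constraint 12 requires x5 = x6. Since 3 ≠ 2, contradiction.

Unsatisfiable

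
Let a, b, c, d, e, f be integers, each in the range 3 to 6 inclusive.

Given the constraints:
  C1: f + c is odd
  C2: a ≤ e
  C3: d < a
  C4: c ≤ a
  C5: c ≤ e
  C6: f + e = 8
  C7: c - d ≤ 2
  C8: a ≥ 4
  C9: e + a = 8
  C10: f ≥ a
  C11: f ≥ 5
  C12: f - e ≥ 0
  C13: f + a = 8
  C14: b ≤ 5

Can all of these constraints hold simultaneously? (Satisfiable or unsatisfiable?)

Unsatisfiable

From constraint 11: f ≥ 5. From constraints 2 and 8: e ≥ a ≥ 4. Hence f + e ≥ 9. But constraint 6 requires f + e = 8, and 8 < 9. Contradiction.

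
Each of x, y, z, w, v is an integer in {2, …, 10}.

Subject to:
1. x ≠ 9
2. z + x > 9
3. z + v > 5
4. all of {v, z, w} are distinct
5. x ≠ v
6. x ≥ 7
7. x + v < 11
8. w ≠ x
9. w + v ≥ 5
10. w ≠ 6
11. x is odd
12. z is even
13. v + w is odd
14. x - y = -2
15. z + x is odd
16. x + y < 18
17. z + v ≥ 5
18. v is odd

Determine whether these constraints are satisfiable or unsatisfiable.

Satisfiable

Try x = 7, y = 9, z = 4, w = 2, v = 3.
Check constraint 2: z + x = 11; constraint 3: z + v = 7; constraint 7: x + v = 10. The remaining constraints are straightforward to verify.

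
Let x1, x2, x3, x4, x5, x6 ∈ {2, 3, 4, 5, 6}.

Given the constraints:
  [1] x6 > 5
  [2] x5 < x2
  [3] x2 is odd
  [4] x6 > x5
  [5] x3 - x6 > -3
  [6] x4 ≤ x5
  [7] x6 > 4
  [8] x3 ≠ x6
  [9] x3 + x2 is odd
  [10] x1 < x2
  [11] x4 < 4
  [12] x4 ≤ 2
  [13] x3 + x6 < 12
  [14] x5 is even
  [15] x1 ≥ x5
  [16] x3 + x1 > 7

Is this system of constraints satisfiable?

One satisfying assignment is x1 = 4, x2 = 5, x3 = 4, x4 = 2, x5 = 4, x6 = 6.
For the less obvious constraints — constraint 5: x3 - x6 = -2; constraint 13: x3 + x6 = 10; constraint 16: x3 + x1 = 8 — and the others hold by inspection.

Satisfiable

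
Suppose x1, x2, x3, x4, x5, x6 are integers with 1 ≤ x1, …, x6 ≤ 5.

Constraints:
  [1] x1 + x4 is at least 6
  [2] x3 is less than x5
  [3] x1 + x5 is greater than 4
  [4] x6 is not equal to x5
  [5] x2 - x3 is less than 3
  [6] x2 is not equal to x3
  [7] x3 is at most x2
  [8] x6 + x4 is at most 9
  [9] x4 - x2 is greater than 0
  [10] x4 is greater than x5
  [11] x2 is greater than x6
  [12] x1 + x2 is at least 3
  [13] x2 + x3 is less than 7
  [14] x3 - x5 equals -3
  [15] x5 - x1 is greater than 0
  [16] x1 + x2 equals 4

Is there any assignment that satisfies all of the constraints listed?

Satisfiable

One satisfying assignment is x1 = 1, x2 = 3, x3 = 1, x4 = 5, x5 = 4, x6 = 1.
For the less obvious constraints — constraint 1: x1 + x4 = 6; constraint 3: x1 + x5 = 5 — and the others hold by inspection.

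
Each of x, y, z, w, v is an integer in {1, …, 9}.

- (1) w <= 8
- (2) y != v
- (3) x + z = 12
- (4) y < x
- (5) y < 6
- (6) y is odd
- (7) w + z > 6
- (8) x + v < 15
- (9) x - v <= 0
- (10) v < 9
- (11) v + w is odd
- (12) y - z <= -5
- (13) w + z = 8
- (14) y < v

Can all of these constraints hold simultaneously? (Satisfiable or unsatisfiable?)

Satisfiable

Take x = 5, y = 1, z = 7, w = 1, v = 8. Then constraint 3: x + z = 12; constraint 7: w + z = 8, and every other listed constraint is also met.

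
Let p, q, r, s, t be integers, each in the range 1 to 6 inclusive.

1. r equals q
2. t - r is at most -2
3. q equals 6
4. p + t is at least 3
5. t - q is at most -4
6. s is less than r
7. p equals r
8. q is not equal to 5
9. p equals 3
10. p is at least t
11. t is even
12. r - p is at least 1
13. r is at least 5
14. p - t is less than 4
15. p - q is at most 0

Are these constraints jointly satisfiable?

Constraint 9 fixes p = 3 and constraint 3 fixes q = 6. Constraints 1 and 7 give p = r = q, so p = q. But 3 ≠ 6 — contradiction.

Unsatisfiable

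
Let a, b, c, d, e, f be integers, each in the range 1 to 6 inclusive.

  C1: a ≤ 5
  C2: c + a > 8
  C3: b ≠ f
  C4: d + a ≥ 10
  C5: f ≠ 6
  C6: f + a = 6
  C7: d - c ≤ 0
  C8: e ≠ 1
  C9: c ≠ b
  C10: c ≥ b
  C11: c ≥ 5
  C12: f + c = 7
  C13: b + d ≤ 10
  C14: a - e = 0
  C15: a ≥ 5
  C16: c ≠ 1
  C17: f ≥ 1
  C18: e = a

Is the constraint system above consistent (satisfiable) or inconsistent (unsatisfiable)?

Satisfiable

Try a = 5, b = 4, c = 6, d = 5, e = 5, f = 1.
Check constraint 2: c + a = 11; constraint 4: d + a = 10. The remaining constraints are straightforward to verify.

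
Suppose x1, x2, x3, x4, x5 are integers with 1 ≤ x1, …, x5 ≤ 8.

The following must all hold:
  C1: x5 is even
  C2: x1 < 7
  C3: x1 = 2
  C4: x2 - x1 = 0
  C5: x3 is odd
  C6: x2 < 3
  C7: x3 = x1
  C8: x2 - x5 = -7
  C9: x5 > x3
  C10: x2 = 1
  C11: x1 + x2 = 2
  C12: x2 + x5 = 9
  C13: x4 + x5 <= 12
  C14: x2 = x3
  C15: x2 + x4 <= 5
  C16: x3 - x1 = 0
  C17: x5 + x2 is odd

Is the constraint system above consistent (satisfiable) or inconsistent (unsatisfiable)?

Constraint 10 fixes x2 = 1 and constraint 3 fixes x1 = 2. Constraints 7 and 14 give x2 = x3 = x1, so x2 = x1. But 1 ≠ 2 — contradiction.

Unsatisfiable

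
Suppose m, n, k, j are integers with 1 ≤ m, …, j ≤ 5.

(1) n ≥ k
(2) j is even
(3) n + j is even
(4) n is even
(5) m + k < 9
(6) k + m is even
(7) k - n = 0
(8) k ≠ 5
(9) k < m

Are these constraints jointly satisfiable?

One satisfying assignment is m = 4, n = 2, k = 2, j = 2.
For the less obvious constraints — constraint 2: j = 2 is even; constraint 5: m + k = 6; constraint 7: k - n = 0 — and the others hold by inspection.

Satisfiable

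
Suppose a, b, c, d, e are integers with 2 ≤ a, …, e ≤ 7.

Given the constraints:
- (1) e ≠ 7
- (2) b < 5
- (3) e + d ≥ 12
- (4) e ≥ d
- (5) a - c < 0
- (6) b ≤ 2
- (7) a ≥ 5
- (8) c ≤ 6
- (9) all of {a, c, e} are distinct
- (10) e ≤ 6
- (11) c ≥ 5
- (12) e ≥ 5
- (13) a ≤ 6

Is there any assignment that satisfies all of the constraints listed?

Constraints 7, 8, 10, 11, 12, and 13 confine each of a, c, e to the 2 values {5, 6}.
Constraint 9 requires all 3 of them to be distinct, but only 2 values are available — impossible by the pigeonhole principle.

Unsatisfiable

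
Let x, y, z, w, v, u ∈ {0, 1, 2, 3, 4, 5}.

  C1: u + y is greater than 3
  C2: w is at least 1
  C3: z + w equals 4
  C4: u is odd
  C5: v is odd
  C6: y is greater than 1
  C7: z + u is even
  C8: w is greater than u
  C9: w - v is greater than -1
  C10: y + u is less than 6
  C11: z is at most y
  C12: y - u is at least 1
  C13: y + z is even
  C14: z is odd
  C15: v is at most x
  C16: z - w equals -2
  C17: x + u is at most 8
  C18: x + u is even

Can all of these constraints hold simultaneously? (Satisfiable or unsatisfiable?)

One satisfying assignment is x = 5, y = 3, z = 1, w = 3, v = 1, u = 1.
For the less obvious constraints — constraint 1: u + y = 4; constraint 3: z + w = 4; constraint 9: w - v = 2 — and the others hold by inspection.

Satisfiable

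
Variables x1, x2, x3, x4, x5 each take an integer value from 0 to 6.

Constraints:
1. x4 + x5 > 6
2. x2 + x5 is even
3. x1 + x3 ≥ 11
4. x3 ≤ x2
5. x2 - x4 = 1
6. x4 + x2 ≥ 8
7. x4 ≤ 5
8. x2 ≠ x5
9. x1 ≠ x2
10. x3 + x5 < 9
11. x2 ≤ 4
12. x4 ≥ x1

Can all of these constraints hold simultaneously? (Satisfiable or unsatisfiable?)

From constraints 7 and 12: x1 ≤ x4 ≤ 5. From constraints 4 and 11: x3 ≤ x2 ≤ 4. Hence x1 + x3 ≤ 9. But constraint 3 requires x1 + x3 ≥ 11, and 11 > 9. Contradiction.

Unsatisfiable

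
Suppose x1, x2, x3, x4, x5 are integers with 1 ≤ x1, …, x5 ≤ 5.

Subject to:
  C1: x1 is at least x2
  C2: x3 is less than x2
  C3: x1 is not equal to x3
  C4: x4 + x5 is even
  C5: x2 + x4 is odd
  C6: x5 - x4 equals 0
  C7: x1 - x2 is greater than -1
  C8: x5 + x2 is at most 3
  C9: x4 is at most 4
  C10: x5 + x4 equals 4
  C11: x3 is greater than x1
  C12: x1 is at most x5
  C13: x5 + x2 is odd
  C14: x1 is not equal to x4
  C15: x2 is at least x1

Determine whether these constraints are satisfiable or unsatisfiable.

Unsatisfiable

Constraints 1, 2, and 11 give x1 < x3, x3 < x2, x2 ≤ x1. Chaining: x1 < x3 < x2 ≤ x1, which forces x1 < x1 — impossible.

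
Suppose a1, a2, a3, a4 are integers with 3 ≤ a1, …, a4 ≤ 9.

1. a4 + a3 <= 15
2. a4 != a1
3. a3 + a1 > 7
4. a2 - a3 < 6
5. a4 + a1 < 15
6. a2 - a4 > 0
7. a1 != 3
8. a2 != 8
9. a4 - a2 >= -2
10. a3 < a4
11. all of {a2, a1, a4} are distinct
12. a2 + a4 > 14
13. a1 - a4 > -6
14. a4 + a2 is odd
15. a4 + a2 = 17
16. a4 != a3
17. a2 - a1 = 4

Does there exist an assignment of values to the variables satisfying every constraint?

Try a1 = 5, a2 = 9, a3 = 4, a4 = 8.
Check constraint 1: a4 + a3 = 12; constraint 3: a3 + a1 = 9. The remaining constraints are straightforward to verify.

Satisfiable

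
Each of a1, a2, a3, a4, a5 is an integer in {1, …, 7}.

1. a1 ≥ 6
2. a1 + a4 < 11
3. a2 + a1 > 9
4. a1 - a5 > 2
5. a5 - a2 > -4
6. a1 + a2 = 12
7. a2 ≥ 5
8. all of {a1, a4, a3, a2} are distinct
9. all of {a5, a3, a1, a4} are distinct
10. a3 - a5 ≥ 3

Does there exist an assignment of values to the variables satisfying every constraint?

Satisfiable

Setting (a1, a2, a3, a4, a5) = (7, 5, 6, 3, 2) satisfies everything: constraint 2: a1 + a4 = 10; constraint 3: a2 + a1 = 12; constraint 4: a1 - a5 = 5, and the others follow.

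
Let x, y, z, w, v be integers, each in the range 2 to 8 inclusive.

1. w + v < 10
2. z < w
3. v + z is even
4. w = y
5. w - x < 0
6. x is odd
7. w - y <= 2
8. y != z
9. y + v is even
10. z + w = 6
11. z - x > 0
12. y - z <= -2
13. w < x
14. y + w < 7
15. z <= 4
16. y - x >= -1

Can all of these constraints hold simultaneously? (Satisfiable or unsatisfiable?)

Unsatisfiable

Constraints 2, 5, and 11 give x < z, z < w, w < x. Chaining: x < z < w < x, which forces x < x — impossible.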